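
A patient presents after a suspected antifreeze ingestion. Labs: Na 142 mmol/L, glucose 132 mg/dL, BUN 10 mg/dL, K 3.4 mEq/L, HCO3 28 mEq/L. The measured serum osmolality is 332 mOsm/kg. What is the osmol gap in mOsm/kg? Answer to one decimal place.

37.1 mOsm/kg

Calculated osmolality = 2·Na + glucose/18 + BUN/2.8
= 2·142 + 132/18 + 10/2.8
= 284 + 7.33 + 3.57
= 294.9 mOsm/kg ≈ 294.9 mOsm/kg
Osmolar gap = measured − calculated = 332 − 294.9 = 37.1 mOsm/kg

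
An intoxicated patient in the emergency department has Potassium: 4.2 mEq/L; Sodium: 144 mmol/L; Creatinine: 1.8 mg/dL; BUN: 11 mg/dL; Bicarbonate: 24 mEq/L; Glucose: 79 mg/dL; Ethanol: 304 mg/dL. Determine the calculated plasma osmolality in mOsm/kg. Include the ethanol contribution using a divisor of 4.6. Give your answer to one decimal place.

Calculated osmolality = 2·Na + glucose/18 + BUN/2.8 + ethanol/4.6
= 2·144 + 79/18 + 11/2.8 + 304/4.6
= 288 + 4.39 + 3.93 + 66.09
= 362.41 mOsm/kg

362.4 mOsm/kg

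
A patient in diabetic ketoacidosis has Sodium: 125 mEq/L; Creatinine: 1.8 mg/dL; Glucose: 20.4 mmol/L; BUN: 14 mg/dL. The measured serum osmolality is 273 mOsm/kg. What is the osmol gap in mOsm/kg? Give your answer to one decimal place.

-2.4 mOsm/kg

Calculated osmolality = 2·Na + glucose + BUN/2.8
= 2·125 + 20.4 + 14/2.8
= 250 + 20.40 + 5
= 275.4 mOsm/kg ≈ 275.4 mOsm/kg
Osmolar gap = measured − calculated = 273 − 275.4 = -2.4 mOsm/kg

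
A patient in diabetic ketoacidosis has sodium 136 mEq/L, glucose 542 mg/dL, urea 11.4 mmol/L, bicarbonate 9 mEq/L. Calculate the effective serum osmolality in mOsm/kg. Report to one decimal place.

Effective osmolality excludes urea (freely permeant across cell membranes):
2·Na + glucose/18
= 2·136 + 542/18
= 272 + 30.11
= 302.11 mOsm/kg

302.1 mOsm/kg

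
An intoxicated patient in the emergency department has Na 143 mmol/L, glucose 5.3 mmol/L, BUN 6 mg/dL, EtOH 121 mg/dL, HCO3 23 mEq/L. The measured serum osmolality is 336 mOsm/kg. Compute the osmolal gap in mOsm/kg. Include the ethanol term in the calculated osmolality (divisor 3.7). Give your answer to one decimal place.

9.9 mOsm/kg

Calculated osmolality = 2·Na + glucose + BUN/2.8 + ethanol/3.7
= 2·143 + 5.3 + 6/2.8 + 121/3.7
= 286 + 5.30 + 2.14 + 32.70
= 326.14 mOsm/kg ≈ 326.1 mOsm/kg
Osmolar gap = measured − calculated = 336 − 326.1 = 9.9 mOsm/kg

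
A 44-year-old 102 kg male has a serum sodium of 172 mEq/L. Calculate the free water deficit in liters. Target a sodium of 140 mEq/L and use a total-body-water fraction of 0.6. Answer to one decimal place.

14.0 L

TBW = 0.6 · 102 = 61.2 L
Free water deficit = TBW · (Na/140 − 1)
= 61.2 · (172/140 − 1)
= 61.2 · 0.2286
= 13.99 L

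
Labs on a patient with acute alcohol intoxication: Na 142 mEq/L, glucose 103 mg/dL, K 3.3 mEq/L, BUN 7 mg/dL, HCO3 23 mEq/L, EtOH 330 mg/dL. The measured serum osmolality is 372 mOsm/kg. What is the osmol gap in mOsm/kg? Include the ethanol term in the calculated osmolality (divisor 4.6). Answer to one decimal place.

8.0 mOsm/kg

Calculated osmolality = 2·Na + glucose/18 + BUN/2.8 + ethanol/4.6
= 2·142 + 103/18 + 7/2.8 + 330/4.6
= 284 + 5.72 + 2.50 + 71.74
= 363.96 mOsm/kg ≈ 364.0 mOsm/kg
Osmolar gap = measured − calculated = 372 − 364.0 = 8.0 mOsm/kg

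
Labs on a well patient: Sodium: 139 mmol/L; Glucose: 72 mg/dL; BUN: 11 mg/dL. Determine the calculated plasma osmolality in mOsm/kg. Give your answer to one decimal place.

285.9 mOsm/kg

Calculated osmolality = 2·Na + glucose/18 + BUN/2.8
= 2·139 + 72/18 + 11/2.8
= 278 + 4 + 3.93
= 285.93 mOsm/kg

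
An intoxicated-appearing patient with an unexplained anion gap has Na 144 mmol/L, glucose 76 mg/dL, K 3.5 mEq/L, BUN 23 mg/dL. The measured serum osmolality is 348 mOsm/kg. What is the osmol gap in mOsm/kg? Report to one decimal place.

Calculated osmolality = 2·Na + glucose/18 + BUN/2.8
= 2·144 + 76/18 + 23/2.8
= 288 + 4.22 + 8.21
= 300.43 mOsm/kg ≈ 300.4 mOsm/kg
Osmolar gap = measured − calculated = 348 − 300.4 = 47.6 mOsm/kg

47.6 mOsm/kg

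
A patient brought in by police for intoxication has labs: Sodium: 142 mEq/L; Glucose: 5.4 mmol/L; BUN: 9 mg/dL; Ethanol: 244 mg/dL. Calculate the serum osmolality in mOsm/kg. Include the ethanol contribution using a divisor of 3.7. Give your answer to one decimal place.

358.6 mOsm/kg

Calculated osmolality = 2·Na + glucose + BUN/2.8 + ethanol/3.7
= 2·142 + 5.4 + 9/2.8 + 244/3.7
= 284 + 5.40 + 3.21 + 65.95
= 358.56 mOsm/kg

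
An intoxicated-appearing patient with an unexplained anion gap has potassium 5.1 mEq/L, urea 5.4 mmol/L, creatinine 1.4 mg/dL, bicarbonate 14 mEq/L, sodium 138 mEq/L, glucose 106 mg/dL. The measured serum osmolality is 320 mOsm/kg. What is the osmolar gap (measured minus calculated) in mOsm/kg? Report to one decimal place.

Calculated osmolality = 2·Na + glucose/18 + urea
= 2·138 + 106/18 + 5.4
= 276 + 5.89 + 5.40
= 287.29 mOsm/kg ≈ 287.3 mOsm/kg
Osmolar gap = measured − calculated = 320 − 287.3 = 32.7 mOsm/kg

32.7 mOsm/kg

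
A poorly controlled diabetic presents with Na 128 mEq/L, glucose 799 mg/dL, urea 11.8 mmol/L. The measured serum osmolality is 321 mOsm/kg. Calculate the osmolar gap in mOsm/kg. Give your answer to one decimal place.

Calculated osmolality = 2·Na + glucose/18 + urea
= 2·128 + 799/18 + 11.8
= 256 + 44.39 + 11.80
= 312.19 mOsm/kg ≈ 312.2 mOsm/kg
Osmolar gap = measured − calculated = 321 − 312.2 = 8.8 mOsm/kg

8.8 mOsm/kg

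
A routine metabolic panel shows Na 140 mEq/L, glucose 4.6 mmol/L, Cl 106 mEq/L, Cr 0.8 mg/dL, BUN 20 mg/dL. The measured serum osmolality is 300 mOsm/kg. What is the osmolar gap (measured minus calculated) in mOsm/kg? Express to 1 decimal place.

Calculated osmolality = 2·Na + glucose + BUN/2.8
= 2·140 + 4.6 + 20/2.8
= 280 + 4.60 + 7.14
= 291.74 mOsm/kg ≈ 291.7 mOsm/kg
Osmolar gap = measured − calculated = 300 − 291.7 = 8.3 mOsm/kg

8.3 mOsm/kg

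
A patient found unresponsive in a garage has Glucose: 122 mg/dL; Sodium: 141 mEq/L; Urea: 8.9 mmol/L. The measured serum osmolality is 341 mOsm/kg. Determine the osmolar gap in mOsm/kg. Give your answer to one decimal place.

Calculated osmolality = 2·Na + glucose/18 + urea
= 2·141 + 122/18 + 8.9
= 282 + 6.78 + 8.90
= 297.68 mOsm/kg ≈ 297.7 mOsm/kg
Osmolar gap = measured − calculated = 341 − 297.7 = 43.3 mOsm/kg

43.3 mOsm/kg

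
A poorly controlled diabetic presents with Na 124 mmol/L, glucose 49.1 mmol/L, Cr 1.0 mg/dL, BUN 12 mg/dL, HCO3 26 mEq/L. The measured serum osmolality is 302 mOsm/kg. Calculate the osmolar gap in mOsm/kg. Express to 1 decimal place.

Calculated osmolality = 2·Na + glucose + BUN/2.8
= 2·124 + 49.1 + 12/2.8
= 248 + 49.10 + 4.29
= 301.39 mOsm/kg ≈ 301.4 mOsm/kg
Osmolar gap = measured − calculated = 302 − 301.4 = 0.6 mOsm/kg

0.6 mOsm/kg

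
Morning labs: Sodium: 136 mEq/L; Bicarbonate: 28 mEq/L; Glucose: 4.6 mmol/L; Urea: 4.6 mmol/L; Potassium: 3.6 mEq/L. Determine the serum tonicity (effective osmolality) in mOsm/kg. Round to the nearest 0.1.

Effective osmolality excludes urea (freely permeant across cell membranes):
2·Na + glucose
= 2·136 + 4.6
= 272 + 4.6
= 276.6 mOsm/kg

276.6 mOsm/kg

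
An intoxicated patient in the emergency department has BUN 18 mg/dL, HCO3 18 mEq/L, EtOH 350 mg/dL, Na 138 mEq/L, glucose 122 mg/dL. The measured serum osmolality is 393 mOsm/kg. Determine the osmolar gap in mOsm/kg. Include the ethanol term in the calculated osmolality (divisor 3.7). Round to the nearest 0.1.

Calculated osmolality = 2·Na + glucose/18 + BUN/2.8 + ethanol/3.7
= 2·138 + 122/18 + 18/2.8 + 350/3.7
= 276 + 6.78 + 6.43 + 94.59
= 383.8 mOsm/kg ≈ 383.8 mOsm/kg
Osmolar gap = measured − calculated = 393 − 383.8 = 9.2 mOsm/kg

9.2 mOsm/kg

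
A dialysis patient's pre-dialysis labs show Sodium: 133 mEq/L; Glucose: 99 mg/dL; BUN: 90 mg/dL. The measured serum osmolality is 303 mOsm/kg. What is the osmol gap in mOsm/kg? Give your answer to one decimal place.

Calculated osmolality = 2·Na + glucose/18 + BUN/2.8
= 2·133 + 99/18 + 90/2.8
= 266 + 5.50 + 32.14
= 303.64 mOsm/kg ≈ 303.6 mOsm/kg
Osmolar gap = measured − calculated = 303 − 303.6 = -0.6 mOsm/kg

-0.6 mOsm/kg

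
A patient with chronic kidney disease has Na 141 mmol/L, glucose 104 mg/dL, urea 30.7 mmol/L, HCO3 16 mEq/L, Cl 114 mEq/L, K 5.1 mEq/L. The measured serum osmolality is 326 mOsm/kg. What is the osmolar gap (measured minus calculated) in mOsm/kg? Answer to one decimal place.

Calculated osmolality = 2·Na + glucose/18 + urea
= 2·141 + 104/18 + 30.7
= 282 + 5.78 + 30.70
= 318.48 mOsm/kg ≈ 318.5 mOsm/kg
Osmolar gap = measured − calculated = 326 − 318.5 = 7.5 mOsm/kg

7.5 mOsm/kg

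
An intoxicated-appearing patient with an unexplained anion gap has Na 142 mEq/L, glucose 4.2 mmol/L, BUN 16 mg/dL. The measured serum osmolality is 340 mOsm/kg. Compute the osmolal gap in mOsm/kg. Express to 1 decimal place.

Calculated osmolality = 2·Na + glucose + BUN/2.8
= 2·142 + 4.2 + 16/2.8
= 284 + 4.20 + 5.71
= 293.91 mOsm/kg ≈ 293.9 mOsm/kg
Osmolar gap = measured − calculated = 340 − 293.9 = 46.1 mOsm/kg

46.1 mOsm/kg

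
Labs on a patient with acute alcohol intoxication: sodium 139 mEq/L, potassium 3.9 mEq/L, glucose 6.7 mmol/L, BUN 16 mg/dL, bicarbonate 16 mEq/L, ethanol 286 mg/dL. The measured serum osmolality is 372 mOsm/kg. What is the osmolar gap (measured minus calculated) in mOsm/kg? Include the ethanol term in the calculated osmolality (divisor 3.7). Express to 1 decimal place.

Calculated osmolality = 2·Na + glucose + BUN/2.8 + ethanol/3.7
= 2·139 + 6.7 + 16/2.8 + 286/3.7
= 278 + 6.70 + 5.71 + 77.30
= 367.71 mOsm/kg ≈ 367.7 mOsm/kg
Osmolar gap = measured − calculated = 372 − 367.7 = 4.3 mOsm/kg

4.3 mOsm/kg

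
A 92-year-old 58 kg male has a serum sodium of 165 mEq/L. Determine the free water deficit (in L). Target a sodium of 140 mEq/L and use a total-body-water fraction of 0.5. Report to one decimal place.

5.2 L

TBW = 0.5 · 58 = 29 L
Free water deficit = TBW · (Na/140 − 1)
= 29 · (165/140 − 1)
= 29 · 0.1786
= 5.18 L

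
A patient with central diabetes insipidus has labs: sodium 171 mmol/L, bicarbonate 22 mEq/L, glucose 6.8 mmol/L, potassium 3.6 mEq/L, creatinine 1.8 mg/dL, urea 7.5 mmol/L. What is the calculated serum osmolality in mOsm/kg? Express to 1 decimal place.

Calculated osmolality = 2·Na + glucose + urea
= 2·171 + 6.8 + 7.5
= 342 + 6.80 + 7.50
= 356.3 mOsm/kg

356.3 mOsm/kg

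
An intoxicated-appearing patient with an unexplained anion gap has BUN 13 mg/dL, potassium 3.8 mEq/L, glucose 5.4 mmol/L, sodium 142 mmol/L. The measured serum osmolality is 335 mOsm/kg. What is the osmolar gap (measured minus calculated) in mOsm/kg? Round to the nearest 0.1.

Calculated osmolality = 2·Na + glucose + BUN/2.8
= 2·142 + 5.4 + 13/2.8
= 284 + 5.40 + 4.64
= 294.04 mOsm/kg ≈ 294.0 mOsm/kg
Osmolar gap = measured − calculated = 335 − 294.0 = 41.0 mOsm/kg

41.0 mOsm/kg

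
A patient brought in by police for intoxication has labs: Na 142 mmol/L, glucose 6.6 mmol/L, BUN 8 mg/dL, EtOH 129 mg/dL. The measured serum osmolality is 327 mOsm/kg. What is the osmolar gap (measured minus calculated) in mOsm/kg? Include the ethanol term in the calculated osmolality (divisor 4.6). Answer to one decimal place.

5.5 mOsm/kg

Calculated osmolality = 2·Na + glucose + BUN/2.8 + ethanol/4.6
= 2·142 + 6.6 + 8/2.8 + 129/4.6
= 284 + 6.60 + 2.86 + 28.04
= 321.5 mOsm/kg ≈ 321.5 mOsm/kg
Osmolar gap = measured − calculated = 327 − 321.5 = 5.5 mOsm/kg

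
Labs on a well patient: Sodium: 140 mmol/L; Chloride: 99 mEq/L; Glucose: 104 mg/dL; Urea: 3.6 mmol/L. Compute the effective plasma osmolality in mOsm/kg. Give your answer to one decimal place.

Effective osmolality excludes urea (freely permeant across cell membranes):
2·Na + glucose/18
= 2·140 + 104/18
= 280 + 5.78
= 285.78 mOsm/kg

285.8 mOsm/kg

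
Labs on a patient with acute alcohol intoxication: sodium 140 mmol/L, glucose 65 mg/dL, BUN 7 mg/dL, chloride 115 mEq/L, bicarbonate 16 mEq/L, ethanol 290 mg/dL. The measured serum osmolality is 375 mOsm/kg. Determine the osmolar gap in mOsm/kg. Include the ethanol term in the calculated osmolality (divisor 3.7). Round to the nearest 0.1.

Calculated osmolality = 2·Na + glucose/18 + BUN/2.8 + ethanol/3.7
= 2·140 + 65/18 + 7/2.8 + 290/3.7
= 280 + 3.61 + 2.50 + 78.38
= 364.49 mOsm/kg ≈ 364.5 mOsm/kg
Osmolar gap = measured − calculated = 375 − 364.5 = 10.5 mOsm/kg

10.5 mOsm/kg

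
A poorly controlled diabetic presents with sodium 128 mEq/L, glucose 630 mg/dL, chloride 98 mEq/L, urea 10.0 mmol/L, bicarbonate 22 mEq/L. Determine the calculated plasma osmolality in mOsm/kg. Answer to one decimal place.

Calculated osmolality = 2·Na + glucose/18 + urea
= 2·128 + 630/18 + 10
= 256 + 35 + 10
= 301 mOsm/kg

301.0 mOsm/kg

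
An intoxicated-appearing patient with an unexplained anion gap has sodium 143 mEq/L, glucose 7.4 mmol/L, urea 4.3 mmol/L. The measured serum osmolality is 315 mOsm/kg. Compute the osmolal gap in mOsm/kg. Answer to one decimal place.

17.3 mOsm/kg

Calculated osmolality = 2·Na + glucose + urea
= 2·143 + 7.4 + 4.3
= 286 + 7.40 + 4.30
= 297.7 mOsm/kg ≈ 297.7 mOsm/kg
Osmolar gap = measured − calculated = 315 − 297.7 = 17.3 mOsm/kg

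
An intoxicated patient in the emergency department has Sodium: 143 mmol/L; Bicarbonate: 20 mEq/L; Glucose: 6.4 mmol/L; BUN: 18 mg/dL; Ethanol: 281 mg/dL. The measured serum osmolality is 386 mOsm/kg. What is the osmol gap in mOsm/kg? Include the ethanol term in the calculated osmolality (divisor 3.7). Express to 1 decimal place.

11.2 mOsm/kg

Calculated osmolality = 2·Na + glucose + BUN/2.8 + ethanol/3.7
= 2·143 + 6.4 + 18/2.8 + 281/3.7
= 286 + 6.40 + 6.43 + 75.95
= 374.78 mOsm/kg ≈ 374.8 mOsm/kg
Osmolar gap = measured − calculated = 386 − 374.8 = 11.2 mOsm/kg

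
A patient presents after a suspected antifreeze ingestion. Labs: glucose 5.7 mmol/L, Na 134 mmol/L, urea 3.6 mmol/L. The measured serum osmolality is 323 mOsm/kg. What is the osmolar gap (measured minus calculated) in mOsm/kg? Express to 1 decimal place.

45.7 mOsm/kg

Calculated osmolality = 2·Na + glucose + urea
= 2·134 + 5.7 + 3.6
= 268 + 5.70 + 3.60
= 277.3 mOsm/kg ≈ 277.3 mOsm/kg
Osmolar gap = measured − calculated = 323 − 277.3 = 45.7 mOsm/kg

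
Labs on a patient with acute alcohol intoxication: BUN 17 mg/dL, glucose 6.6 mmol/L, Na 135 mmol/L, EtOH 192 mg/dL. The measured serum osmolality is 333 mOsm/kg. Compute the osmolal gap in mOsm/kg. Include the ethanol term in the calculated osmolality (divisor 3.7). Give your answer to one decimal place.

Calculated osmolality = 2·Na + glucose + BUN/2.8 + ethanol/3.7
= 2·135 + 6.6 + 17/2.8 + 192/3.7
= 270 + 6.60 + 6.07 + 51.89
= 334.56 mOsm/kg ≈ 334.6 mOsm/kg
Osmolar gap = measured − calculated = 333 − 334.6 = -1.6 mOsm/kg

-1.6 mOsm/kg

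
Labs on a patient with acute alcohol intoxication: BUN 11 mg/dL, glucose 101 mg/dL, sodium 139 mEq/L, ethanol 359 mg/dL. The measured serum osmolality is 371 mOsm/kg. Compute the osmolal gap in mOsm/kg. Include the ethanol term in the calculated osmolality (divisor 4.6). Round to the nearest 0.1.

5.4 mOsm/kg

Calculated osmolality = 2·Na + glucose/18 + BUN/2.8 + ethanol/4.6
= 2·139 + 101/18 + 11/2.8 + 359/4.6
= 278 + 5.61 + 3.93 + 78.04
= 365.58 mOsm/kg ≈ 365.6 mOsm/kg
Osmolar gap = measured − calculated = 371 − 365.6 = 5.4 mOsm/kg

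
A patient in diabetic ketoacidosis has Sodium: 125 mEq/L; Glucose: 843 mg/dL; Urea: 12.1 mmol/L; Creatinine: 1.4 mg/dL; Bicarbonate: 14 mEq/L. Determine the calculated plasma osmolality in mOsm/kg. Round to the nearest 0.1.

Calculated osmolality = 2·Na + glucose/18 + urea
= 2·125 + 843/18 + 12.1
= 250 + 46.83 + 12.10
= 308.93 mOsm/kg

308.9 mOsm/kg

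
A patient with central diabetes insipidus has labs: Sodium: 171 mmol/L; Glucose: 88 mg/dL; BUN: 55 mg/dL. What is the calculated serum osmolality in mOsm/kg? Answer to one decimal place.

366.5 mOsm/kg

Calculated osmolality = 2·Na + glucose/18 + BUN/2.8
= 2·171 + 88/18 + 55/2.8
= 342 + 4.89 + 19.64
= 366.53 mOsm/kg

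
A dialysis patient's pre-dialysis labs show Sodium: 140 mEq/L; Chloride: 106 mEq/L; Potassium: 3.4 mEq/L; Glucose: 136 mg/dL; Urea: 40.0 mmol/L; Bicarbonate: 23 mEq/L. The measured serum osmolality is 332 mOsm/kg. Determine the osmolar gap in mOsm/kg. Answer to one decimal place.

4.4 mOsm/kg

Calculated osmolality = 2·Na + glucose/18 + urea
= 2·140 + 136/18 + 40
= 280 + 7.56 + 40
= 327.56 mOsm/kg ≈ 327.6 mOsm/kg
Osmolar gap = measured − calculated = 332 − 327.6 = 4.4 mOsm/kg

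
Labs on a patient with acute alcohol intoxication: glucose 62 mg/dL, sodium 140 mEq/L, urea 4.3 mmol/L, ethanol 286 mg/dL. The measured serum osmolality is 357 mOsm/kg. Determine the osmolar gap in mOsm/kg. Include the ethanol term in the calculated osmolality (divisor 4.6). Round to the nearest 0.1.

7.1 mOsm/kg

Calculated osmolality = 2·Na + glucose/18 + urea + ethanol/4.6
= 2·140 + 62/18 + 4.3 + 286/4.6
= 280 + 3.44 + 4.30 + 62.17
= 349.91 mOsm/kg ≈ 349.9 mOsm/kg
Osmolar gap = measured − calculated = 357 − 349.9 = 7.1 mOsm/kg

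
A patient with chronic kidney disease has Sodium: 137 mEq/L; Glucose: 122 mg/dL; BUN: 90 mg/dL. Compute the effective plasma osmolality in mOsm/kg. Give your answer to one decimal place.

Effective osmolality excludes urea (freely permeant across cell membranes):
2·Na + glucose/18
= 2·137 + 122/18
= 274 + 6.78
= 280.78 mOsm/kg

280.8 mOsm/kg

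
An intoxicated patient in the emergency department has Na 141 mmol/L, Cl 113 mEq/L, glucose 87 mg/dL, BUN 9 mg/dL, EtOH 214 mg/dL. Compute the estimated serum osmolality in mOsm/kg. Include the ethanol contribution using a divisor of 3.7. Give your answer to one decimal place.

Calculated osmolality = 2·Na + glucose/18 + BUN/2.8 + ethanol/3.7
= 2·141 + 87/18 + 9/2.8 + 214/3.7
= 282 + 4.83 + 3.21 + 57.84
= 347.88 mOsm/kg

347.9 mOsm/kg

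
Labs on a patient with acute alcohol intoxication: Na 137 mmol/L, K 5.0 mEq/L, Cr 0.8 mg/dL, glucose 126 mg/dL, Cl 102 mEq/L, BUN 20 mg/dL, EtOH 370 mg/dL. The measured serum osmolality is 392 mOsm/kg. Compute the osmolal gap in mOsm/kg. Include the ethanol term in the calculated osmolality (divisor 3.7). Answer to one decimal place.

Calculated osmolality = 2·Na + glucose/18 + BUN/2.8 + ethanol/3.7
= 2·137 + 126/18 + 20/2.8 + 370/3.7
= 274 + 7 + 7.14 + 100
= 388.14 mOsm/kg ≈ 388.1 mOsm/kg
Osmolar gap = measured − calculated = 392 − 388.1 = 3.9 mOsm/kg

3.9 mOsm/kg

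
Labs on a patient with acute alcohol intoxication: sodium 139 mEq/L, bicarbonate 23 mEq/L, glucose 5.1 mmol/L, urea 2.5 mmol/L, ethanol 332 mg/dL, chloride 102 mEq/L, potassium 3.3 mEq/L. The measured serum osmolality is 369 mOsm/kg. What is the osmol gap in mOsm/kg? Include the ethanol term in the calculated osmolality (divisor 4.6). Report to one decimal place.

Calculated osmolality = 2·Na + glucose + urea + ethanol/4.6
= 2·139 + 5.1 + 2.5 + 332/4.6
= 278 + 5.10 + 2.50 + 72.17
= 357.77 mOsm/kg ≈ 357.8 mOsm/kg
Osmolar gap = measured − calculated = 369 − 357.8 = 11.2 mOsm/kg

11.2 mOsm/kg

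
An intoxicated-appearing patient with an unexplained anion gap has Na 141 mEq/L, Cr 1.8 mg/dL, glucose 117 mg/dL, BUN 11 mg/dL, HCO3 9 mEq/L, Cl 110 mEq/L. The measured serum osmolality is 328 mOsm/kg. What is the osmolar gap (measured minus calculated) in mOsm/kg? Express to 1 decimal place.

Calculated osmolality = 2·Na + glucose/18 + BUN/2.8
= 2·141 + 117/18 + 11/2.8
= 282 + 6.50 + 3.93
= 292.43 mOsm/kg ≈ 292.4 mOsm/kg
Osmolar gap = measured − calculated = 328 − 292.4 = 35.6 mOsm/kg

35.6 mOsm/kg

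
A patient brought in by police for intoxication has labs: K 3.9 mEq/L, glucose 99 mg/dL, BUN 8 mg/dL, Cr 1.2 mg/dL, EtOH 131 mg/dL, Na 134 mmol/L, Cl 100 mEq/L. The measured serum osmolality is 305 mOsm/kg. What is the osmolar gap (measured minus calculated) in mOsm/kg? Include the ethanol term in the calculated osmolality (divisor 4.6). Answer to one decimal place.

Calculated osmolality = 2·Na + glucose/18 + BUN/2.8 + ethanol/4.6
= 2·134 + 99/18 + 8/2.8 + 131/4.6
= 268 + 5.50 + 2.86 + 28.48
= 304.84 mOsm/kg ≈ 304.8 mOsm/kg
Osmolar gap = measured − calculated = 305 − 304.8 = 0.2 mOsm/kg

0.2 mOsm/kg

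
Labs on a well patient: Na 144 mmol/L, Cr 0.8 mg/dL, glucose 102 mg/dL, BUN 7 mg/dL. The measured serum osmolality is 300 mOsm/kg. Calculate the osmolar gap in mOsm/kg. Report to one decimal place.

3.8 mOsm/kg

Calculated osmolality = 2·Na + glucose/18 + BUN/2.8
= 2·144 + 102/18 + 7/2.8
= 288 + 5.67 + 2.50
= 296.17 mOsm/kg ≈ 296.2 mOsm/kg
Osmolar gap = measured − calculated = 300 − 296.2 = 3.8 mOsm/kg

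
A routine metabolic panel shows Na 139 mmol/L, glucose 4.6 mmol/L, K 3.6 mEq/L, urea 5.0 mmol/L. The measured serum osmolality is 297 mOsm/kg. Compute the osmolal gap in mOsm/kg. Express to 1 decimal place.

Calculated osmolality = 2·Na + glucose + urea
= 2·139 + 4.6 + 5
= 278 + 4.60 + 5
= 287.6 mOsm/kg ≈ 287.6 mOsm/kg
Osmolar gap = measured − calculated = 297 − 287.6 = 9.4 mOsm/kg

9.4 mOsm/kg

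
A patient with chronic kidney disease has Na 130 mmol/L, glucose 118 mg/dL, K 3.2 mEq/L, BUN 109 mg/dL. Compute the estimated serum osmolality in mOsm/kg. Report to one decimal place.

305.5 mOsm/kg

Calculated osmolality = 2·Na + glucose/18 + BUN/2.8
= 2·130 + 118/18 + 109/2.8
= 260 + 6.56 + 38.93
= 305.49 mOsm/kg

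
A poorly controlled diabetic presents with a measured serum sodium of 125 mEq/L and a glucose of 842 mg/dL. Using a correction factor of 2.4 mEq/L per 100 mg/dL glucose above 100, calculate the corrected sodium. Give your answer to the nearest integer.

143 mEq/L

Corrected Na = measured Na + 2.4 · (glucose − 100)/100
= 125 + 2.4 · (842 − 100)/100
= 125 + 17.8
= 142.8 mEq/L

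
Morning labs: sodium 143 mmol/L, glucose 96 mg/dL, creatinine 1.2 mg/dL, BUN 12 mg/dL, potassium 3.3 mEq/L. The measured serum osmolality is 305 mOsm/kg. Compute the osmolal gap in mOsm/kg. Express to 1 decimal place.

9.4 mOsm/kg

Calculated osmolality = 2·Na + glucose/18 + BUN/2.8
= 2·143 + 96/18 + 12/2.8
= 286 + 5.33 + 4.29
= 295.62 mOsm/kg ≈ 295.6 mOsm/kg
Osmolar gap = measured − calculated = 305 − 295.6 = 9.4 mOsm/kg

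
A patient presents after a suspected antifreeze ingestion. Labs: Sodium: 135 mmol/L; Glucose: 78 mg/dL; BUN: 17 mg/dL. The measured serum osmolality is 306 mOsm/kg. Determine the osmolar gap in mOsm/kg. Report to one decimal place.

25.6 mOsm/kg

Calculated osmolality = 2·Na + glucose/18 + BUN/2.8
= 2·135 + 78/18 + 17/2.8
= 270 + 4.33 + 6.07
= 280.4 mOsm/kg ≈ 280.4 mOsm/kg
Osmolar gap = measured − calculated = 306 − 280.4 = 25.6 mOsm/kg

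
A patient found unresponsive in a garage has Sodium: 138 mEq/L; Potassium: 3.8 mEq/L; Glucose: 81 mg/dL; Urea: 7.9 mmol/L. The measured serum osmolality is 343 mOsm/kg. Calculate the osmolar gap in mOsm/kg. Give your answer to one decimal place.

54.6 mOsm/kg

Calculated osmolality = 2·Na + glucose/18 + urea
= 2·138 + 81/18 + 7.9
= 276 + 4.50 + 7.90
= 288.4 mOsm/kg ≈ 288.4 mOsm/kg
Osmolar gap = measured − calculated = 343 − 288.4 = 54.6 mOsm/kg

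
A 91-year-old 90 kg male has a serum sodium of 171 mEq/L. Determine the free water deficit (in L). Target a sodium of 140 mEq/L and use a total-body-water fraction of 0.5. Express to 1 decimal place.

10.0 L

TBW = 0.5 · 90 = 45 L
Free water deficit = TBW · (Na/140 − 1)
= 45 · (171/140 − 1)
= 45 · 0.2214
= 9.96 L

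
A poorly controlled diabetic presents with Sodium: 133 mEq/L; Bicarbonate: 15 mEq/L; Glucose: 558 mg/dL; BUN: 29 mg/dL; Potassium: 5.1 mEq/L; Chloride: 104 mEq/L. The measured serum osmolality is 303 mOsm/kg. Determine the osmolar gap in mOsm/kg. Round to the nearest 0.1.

-4.4 mOsm/kg

Calculated osmolality = 2·Na + glucose/18 + BUN/2.8
= 2·133 + 558/18 + 29/2.8
= 266 + 31 + 10.36
= 307.36 mOsm/kg ≈ 307.4 mOsm/kg
Osmolar gap = measured − calculated = 303 − 307.4 = -4.4 mOsm/kg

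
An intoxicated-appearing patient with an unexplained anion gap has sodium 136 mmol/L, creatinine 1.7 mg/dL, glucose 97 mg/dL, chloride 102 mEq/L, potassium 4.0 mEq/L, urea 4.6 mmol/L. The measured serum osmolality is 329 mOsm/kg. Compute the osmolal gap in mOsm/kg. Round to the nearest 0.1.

47.0 mOsm/kg

Calculated osmolality = 2·Na + glucose/18 + urea
= 2·136 + 97/18 + 4.6
= 272 + 5.39 + 4.60
= 281.99 mOsm/kg ≈ 282.0 mOsm/kg
Osmolar gap = measured − calculated = 329 − 282.0 = 47.0 mOsm/kg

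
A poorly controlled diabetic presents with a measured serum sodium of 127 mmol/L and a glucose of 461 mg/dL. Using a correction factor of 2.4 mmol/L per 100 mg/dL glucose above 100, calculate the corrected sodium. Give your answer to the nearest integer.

136 mmol/L

Corrected Na = measured Na + 2.4 · (glucose − 100)/100
= 127 + 2.4 · (461 − 100)/100
= 127 + 8.7
= 135.7 mmol/L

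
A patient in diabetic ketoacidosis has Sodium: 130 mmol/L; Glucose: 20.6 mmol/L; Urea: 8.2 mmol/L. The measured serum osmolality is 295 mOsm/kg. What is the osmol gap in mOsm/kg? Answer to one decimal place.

Calculated osmolality = 2·Na + glucose + urea
= 2·130 + 20.6 + 8.2
= 260 + 20.60 + 8.20
= 288.8 mOsm/kg ≈ 288.8 mOsm/kg
Osmolar gap = measured − calculated = 295 − 288.8 = 6.2 mOsm/kg

6.2 mOsm/kg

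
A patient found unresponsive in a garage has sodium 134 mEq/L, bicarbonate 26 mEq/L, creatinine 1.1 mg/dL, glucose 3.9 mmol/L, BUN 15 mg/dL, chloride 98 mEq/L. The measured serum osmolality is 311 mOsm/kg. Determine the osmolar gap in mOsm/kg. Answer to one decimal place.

33.7 mOsm/kg

Calculated osmolality = 2·Na + glucose + BUN/2.8
= 2·134 + 3.9 + 15/2.8
= 268 + 3.90 + 5.36
= 277.26 mOsm/kg ≈ 277.3 mOsm/kg
Osmolar gap = measured − calculated = 311 − 277.3 = 33.7 mOsm/kg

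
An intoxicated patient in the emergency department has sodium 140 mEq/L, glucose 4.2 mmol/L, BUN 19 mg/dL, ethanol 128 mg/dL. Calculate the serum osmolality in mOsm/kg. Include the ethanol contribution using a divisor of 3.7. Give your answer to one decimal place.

325.6 mOsm/kg

Calculated osmolality = 2·Na + glucose + BUN/2.8 + ethanol/3.7
= 2·140 + 4.2 + 19/2.8 + 128/3.7
= 280 + 4.20 + 6.79 + 34.59
= 325.58 mOsm/kg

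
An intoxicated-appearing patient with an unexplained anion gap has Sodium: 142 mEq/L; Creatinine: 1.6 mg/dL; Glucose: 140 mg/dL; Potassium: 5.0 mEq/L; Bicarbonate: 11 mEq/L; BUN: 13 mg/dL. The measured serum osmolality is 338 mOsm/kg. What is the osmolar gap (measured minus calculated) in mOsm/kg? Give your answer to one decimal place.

41.6 mOsm/kg

Calculated osmolality = 2·Na + glucose/18 + BUN/2.8
= 2·142 + 140/18 + 13/2.8
= 284 + 7.78 + 4.64
= 296.42 mOsm/kg ≈ 296.4 mOsm/kg
Osmolar gap = measured − calculated = 338 − 296.4 = 41.6 mOsm/kg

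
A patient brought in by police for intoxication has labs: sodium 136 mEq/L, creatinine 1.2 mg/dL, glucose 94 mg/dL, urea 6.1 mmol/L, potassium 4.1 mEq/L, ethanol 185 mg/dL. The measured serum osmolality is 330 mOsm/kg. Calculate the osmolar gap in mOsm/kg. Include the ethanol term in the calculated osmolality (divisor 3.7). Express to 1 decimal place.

-3.3 mOsm/kg

Calculated osmolality = 2·Na + glucose/18 + urea + ethanol/3.7
= 2·136 + 94/18 + 6.1 + 185/3.7
= 272 + 5.22 + 6.10 + 50
= 333.32 mOsm/kg ≈ 333.3 mOsm/kg
Osmolar gap = measured − calculated = 330 − 333.3 = -3.3 mOsm/kg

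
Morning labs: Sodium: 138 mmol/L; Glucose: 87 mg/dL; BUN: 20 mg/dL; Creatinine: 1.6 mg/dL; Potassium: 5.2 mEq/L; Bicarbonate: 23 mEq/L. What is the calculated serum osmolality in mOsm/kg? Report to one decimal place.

288.0 mOsm/kg

Calculated osmolality = 2·Na + glucose/18 + BUN/2.8
= 2·138 + 87/18 + 20/2.8
= 276 + 4.83 + 7.14
= 287.97 mOsm/kg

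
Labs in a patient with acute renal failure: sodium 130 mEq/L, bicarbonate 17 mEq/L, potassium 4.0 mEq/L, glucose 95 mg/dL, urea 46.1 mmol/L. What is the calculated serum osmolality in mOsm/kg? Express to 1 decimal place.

Calculated osmolality = 2·Na + glucose/18 + urea
= 2·130 + 95/18 + 46.1
= 260 + 5.28 + 46.10
= 311.38 mOsm/kg

311.4 mOsm/kg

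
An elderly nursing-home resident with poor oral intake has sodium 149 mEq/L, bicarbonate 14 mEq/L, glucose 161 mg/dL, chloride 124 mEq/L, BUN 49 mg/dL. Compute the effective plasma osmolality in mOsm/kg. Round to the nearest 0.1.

Effective osmolality excludes urea (freely permeant across cell membranes):
2·Na + glucose/18
= 2·149 + 161/18
= 298 + 8.94
= 306.94 mOsm/kg

306.9 mOsm/kg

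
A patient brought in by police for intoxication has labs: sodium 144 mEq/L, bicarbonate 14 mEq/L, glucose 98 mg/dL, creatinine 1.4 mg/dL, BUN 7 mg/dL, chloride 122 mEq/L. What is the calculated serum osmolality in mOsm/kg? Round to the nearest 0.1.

Calculated osmolality = 2·Na + glucose/18 + BUN/2.8
= 2·144 + 98/18 + 7/2.8
= 288 + 5.44 + 2.50
= 295.94 mOsm/kg

295.9 mOsm/kg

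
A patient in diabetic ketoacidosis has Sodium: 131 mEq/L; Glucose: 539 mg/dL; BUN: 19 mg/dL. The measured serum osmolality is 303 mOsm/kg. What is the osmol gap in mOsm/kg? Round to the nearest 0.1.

Calculated osmolality = 2·Na + glucose/18 + BUN/2.8
= 2·131 + 539/18 + 19/2.8
= 262 + 29.94 + 6.79
= 298.73 mOsm/kg ≈ 298.7 mOsm/kg
Osmolar gap = measured − calculated = 303 − 298.7 = 4.3 mOsm/kg

4.3 mOsm/kg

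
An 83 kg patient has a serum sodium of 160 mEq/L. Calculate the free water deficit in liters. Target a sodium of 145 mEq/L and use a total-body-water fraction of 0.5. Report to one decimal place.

4.3 L

TBW = 0.5 · 83 = 41.5 L
Free water deficit = TBW · (Na/145 − 1)
= 41.5 · (160/145 − 1)
= 41.5 · 0.1034
= 4.29 L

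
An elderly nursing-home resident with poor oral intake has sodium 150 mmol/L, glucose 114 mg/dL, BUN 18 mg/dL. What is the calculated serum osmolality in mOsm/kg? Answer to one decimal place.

312.8 mOsm/kg

Calculated osmolality = 2·Na + glucose/18 + BUN/2.8
= 2·150 + 114/18 + 18/2.8
= 300 + 6.33 + 6.43
= 312.76 mOsm/kg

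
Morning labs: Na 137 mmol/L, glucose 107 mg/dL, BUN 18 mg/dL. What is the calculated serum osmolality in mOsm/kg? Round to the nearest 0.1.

286.4 mOsm/kg

Calculated osmolality = 2·Na + glucose/18 + BUN/2.8
= 2·137 + 107/18 + 18/2.8
= 274 + 5.94 + 6.43
= 286.37 mOsm/kg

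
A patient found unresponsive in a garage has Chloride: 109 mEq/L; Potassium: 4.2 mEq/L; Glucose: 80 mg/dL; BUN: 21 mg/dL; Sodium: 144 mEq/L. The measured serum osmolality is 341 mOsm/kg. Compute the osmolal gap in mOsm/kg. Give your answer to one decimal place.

41.1 mOsm/kg

Calculated osmolality = 2·Na + glucose/18 + BUN/2.8
= 2·144 + 80/18 + 21/2.8
= 288 + 4.44 + 7.50
= 299.94 mOsm/kg ≈ 299.9 mOsm/kg
Osmolar gap = measured − calculated = 341 − 299.9 = 41.1 mOsm/kg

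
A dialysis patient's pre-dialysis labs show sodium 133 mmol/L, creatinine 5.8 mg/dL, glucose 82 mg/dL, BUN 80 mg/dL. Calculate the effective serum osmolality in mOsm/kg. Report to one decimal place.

Effective osmolality excludes urea (freely permeant across cell membranes):
2·Na + glucose/18
= 2·133 + 82/18
= 266 + 4.56
= 270.56 mOsm/kg

270.6 mOsm/kg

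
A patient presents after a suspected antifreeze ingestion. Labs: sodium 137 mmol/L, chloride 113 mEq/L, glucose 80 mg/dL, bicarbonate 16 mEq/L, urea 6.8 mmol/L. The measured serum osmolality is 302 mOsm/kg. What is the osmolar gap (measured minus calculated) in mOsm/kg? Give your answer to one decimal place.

16.8 mOsm/kg

Calculated osmolality = 2·Na + glucose/18 + urea
= 2·137 + 80/18 + 6.8
= 274 + 4.44 + 6.80
= 285.24 mOsm/kg ≈ 285.2 mOsm/kg
Osmolar gap = measured − calculated = 302 − 285.2 = 16.8 mOsm/kg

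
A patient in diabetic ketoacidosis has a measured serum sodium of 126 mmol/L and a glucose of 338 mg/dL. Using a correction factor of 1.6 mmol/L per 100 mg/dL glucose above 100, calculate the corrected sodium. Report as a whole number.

130 mmol/L

Corrected Na = measured Na + 1.6 · (glucose − 100)/100
= 126 + 1.6 · (338 − 100)/100
= 126 + 3.8
= 129.8 mmol/L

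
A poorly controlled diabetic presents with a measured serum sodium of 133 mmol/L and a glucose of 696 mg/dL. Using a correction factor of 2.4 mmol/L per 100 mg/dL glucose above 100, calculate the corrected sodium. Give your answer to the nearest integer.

147 mmol/L

Corrected Na = measured Na + 2.4 · (glucose − 100)/100
= 133 + 2.4 · (696 − 100)/100
= 133 + 14.3
= 147.3 mmol/L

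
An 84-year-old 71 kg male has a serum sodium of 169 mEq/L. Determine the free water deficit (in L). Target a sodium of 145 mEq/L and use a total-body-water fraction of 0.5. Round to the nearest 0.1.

5.9 L

TBW = 0.5 · 71 = 35.5 L
Free water deficit = TBW · (Na/145 − 1)
= 35.5 · (169/145 − 1)
= 35.5 · 0.1655
= 5.88 L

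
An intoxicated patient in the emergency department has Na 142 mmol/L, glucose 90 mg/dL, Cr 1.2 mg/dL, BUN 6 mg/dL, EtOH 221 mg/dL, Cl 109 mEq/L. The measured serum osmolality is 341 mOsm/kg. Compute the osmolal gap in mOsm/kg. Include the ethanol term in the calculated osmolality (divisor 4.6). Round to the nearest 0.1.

Calculated osmolality = 2·Na + glucose/18 + BUN/2.8 + ethanol/4.6
= 2·142 + 90/18 + 6/2.8 + 221/4.6
= 284 + 5 + 2.14 + 48.04
= 339.18 mOsm/kg ≈ 339.2 mOsm/kg
Osmolar gap = measured − calculated = 341 − 339.2 = 1.8 mOsm/kg

1.8 mOsm/kg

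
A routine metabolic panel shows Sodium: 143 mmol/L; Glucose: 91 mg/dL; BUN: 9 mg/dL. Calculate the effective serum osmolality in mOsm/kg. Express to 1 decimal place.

Effective osmolality excludes urea (freely permeant across cell membranes):
2·Na + glucose/18
= 2·143 + 91/18
= 286 + 5.06
= 291.06 mOsm/kg

291.1 mOsm/kg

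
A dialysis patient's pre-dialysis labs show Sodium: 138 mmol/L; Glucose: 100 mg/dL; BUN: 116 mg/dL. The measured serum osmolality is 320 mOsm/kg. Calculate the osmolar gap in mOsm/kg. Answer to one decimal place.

-3.0 mOsm/kg

Calculated osmolality = 2·Na + glucose/18 + BUN/2.8
= 2·138 + 100/18 + 116/2.8
= 276 + 5.56 + 41.43
= 322.99 mOsm/kg ≈ 323.0 mOsm/kg
Osmolar gap = measured − calculated = 320 − 323.0 = -3.0 mOsm/kg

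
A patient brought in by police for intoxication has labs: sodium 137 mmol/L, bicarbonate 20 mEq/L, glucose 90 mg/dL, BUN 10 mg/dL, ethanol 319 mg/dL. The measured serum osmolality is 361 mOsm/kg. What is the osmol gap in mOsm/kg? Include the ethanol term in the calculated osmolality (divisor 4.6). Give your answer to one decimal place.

Calculated osmolality = 2·Na + glucose/18 + BUN/2.8 + ethanol/4.6
= 2·137 + 90/18 + 10/2.8 + 319/4.6
= 274 + 5 + 3.57 + 69.35
= 351.92 mOsm/kg ≈ 351.9 mOsm/kg
Osmolar gap = measured − calculated = 361 − 351.9 = 9.1 mOsm/kg

9.1 mOsm/kg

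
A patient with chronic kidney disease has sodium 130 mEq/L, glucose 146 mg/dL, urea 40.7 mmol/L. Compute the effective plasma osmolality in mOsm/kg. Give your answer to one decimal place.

268.1 mOsm/kg

Effective osmolality excludes urea (freely permeant across cell membranes):
2·Na + glucose/18
= 2·130 + 146/18
= 260 + 8.11
= 268.11 mOsm/kg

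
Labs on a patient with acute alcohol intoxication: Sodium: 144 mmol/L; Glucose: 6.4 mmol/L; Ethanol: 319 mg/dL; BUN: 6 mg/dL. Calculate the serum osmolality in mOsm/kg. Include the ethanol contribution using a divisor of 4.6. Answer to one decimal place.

Calculated osmolality = 2·Na + glucose + BUN/2.8 + ethanol/4.6
= 2·144 + 6.4 + 6/2.8 + 319/4.6
= 288 + 6.40 + 2.14 + 69.35
= 365.89 mOsm/kg

365.9 mOsm/kg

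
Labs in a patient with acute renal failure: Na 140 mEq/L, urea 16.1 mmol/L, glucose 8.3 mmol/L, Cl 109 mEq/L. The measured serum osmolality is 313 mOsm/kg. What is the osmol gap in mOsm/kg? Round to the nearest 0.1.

Calculated osmolality = 2·Na + glucose + urea
= 2·140 + 8.3 + 16.1
= 280 + 8.30 + 16.10
= 304.4 mOsm/kg ≈ 304.4 mOsm/kg
Osmolar gap = measured − calculated = 313 − 304.4 = 8.6 mOsm/kg

8.6 mOsm/kg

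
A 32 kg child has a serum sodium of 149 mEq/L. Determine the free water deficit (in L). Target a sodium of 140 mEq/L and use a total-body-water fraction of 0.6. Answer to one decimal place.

TBW = 0.6 · 32 = 19.2 L
Free water deficit = TBW · (Na/140 − 1)
= 19.2 · (149/140 − 1)
= 19.2 · 0.0643
= 1.23 L

1.2 L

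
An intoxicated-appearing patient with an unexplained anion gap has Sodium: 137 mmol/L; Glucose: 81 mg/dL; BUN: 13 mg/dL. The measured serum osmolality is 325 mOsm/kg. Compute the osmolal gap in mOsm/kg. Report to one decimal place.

41.9 mOsm/kg

Calculated osmolality = 2·Na + glucose/18 + BUN/2.8
= 2·137 + 81/18 + 13/2.8
= 274 + 4.50 + 4.64
= 283.14 mOsm/kg ≈ 283.1 mOsm/kg
Osmolar gap = measured − calculated = 325 − 283.1 = 41.9 mOsm/kg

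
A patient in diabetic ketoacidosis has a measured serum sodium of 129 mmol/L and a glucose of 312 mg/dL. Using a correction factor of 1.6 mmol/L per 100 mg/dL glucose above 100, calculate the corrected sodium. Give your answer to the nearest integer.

132 mmol/L

Corrected Na = measured Na + 1.6 · (glucose − 100)/100
= 129 + 1.6 · (312 − 100)/100
= 129 + 3.4
= 132.4 mmol/L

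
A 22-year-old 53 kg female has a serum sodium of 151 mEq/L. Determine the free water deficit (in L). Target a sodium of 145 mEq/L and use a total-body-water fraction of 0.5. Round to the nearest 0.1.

1.1 L

TBW = 0.5 · 53 = 26.5 L
Free water deficit = TBW · (Na/145 − 1)
= 26.5 · (151/145 − 1)
= 26.5 · 0.0414
= 1.1 L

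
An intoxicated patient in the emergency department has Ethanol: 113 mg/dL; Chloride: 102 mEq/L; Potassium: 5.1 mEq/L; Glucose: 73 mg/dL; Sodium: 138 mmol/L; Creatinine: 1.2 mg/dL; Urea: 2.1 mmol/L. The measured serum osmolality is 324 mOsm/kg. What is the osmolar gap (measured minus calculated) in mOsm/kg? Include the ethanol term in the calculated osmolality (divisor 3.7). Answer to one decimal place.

Calculated osmolality = 2·Na + glucose/18 + urea + ethanol/3.7
= 2·138 + 73/18 + 2.1 + 113/3.7
= 276 + 4.06 + 2.10 + 30.54
= 312.7 mOsm/kg ≈ 312.7 mOsm/kg
Osmolar gap = measured − calculated = 324 − 312.7 = 11.3 mOsm/kg

11.3 mOsm/kg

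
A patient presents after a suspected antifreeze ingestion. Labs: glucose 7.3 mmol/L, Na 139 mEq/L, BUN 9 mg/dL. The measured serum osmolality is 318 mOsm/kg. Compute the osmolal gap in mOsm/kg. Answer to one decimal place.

Calculated osmolality = 2·Na + glucose + BUN/2.8
= 2·139 + 7.3 + 9/2.8
= 278 + 7.30 + 3.21
= 288.51 mOsm/kg ≈ 288.5 mOsm/kg
Osmolar gap = measured − calculated = 318 − 288.5 = 29.5 mOsm/kg

29.5 mOsm/kg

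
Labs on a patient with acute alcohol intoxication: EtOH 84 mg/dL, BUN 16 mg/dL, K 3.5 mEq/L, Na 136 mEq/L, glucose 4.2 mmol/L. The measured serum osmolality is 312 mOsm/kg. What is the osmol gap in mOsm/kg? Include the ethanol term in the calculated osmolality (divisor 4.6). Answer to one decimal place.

11.8 mOsm/kg

Calculated osmolality = 2·Na + glucose + BUN/2.8 + ethanol/4.6
= 2·136 + 4.2 + 16/2.8 + 84/4.6
= 272 + 4.20 + 5.71 + 18.26
= 300.17 mOsm/kg ≈ 300.2 mOsm/kg
Osmolar gap = measured − calculated = 312 − 300.2 = 11.8 mOsm/kg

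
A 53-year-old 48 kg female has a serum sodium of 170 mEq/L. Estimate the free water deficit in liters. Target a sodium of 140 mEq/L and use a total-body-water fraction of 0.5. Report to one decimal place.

TBW = 0.5 · 48 = 24 L
Free water deficit = TBW · (Na/140 − 1)
= 24 · (170/140 − 1)
= 24 · 0.2143
= 5.14 L

5.1 L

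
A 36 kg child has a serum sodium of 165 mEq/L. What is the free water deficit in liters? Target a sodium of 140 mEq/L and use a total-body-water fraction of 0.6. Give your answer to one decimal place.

TBW = 0.6 · 36 = 21.6 L
Free water deficit = TBW · (Na/140 − 1)
= 21.6 · (165/140 − 1)
= 21.6 · 0.1786
= 3.86 L

3.9 L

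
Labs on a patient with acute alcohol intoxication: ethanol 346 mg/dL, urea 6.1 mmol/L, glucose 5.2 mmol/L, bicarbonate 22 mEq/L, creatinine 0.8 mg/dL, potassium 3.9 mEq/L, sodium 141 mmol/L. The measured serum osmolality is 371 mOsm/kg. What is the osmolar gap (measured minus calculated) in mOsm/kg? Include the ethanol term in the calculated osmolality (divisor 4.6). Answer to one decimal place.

Calculated osmolality = 2·Na + glucose + urea + ethanol/4.6
= 2·141 + 5.2 + 6.1 + 346/4.6
= 282 + 5.20 + 6.10 + 75.22
= 368.52 mOsm/kg ≈ 368.5 mOsm/kg
Osmolar gap = measured − calculated = 371 − 368.5 = 2.5 mOsm/kg

2.5 mOsm/kg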